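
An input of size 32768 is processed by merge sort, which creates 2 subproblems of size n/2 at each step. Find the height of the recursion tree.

For divide and conquer with division factor 2:

Problem sizes at each level:
Level 0: 32768
Level 1: 16384
Level 2: 8192
Level 3: 4096
Level 4: 2048
Level 5: 1024
Level 6: 512
Level 7: 256
Level 8: 128
Level 9: 64
Level 10: 32
Level 11: 16
Level 12: 8
Level 13: 4
Level 14: 2
Level 15: 1

The root is level 0 and the size-1 base case is level 15 (the tree spans levels 0 through 15, i.e. 16 levels counting the root), so the depth is the number of divisions: log_2(32768) = 15

The recursion tree depth is log_2(32768) = 15. At each level, the problem size is divided by 2, so it takes 15 divisions to reduce to a base case of size 1. The algorithm makes 2 recursive calls at each level.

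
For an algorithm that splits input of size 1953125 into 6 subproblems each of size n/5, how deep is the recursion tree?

For divide and conquer with division factor 5:

Problem sizes at each level:
Level 0: 1953125
Level 1: 390625
Level 2: 78125
Level 3: 15625
Level 4: 3125
Level 5: 625
Level 6: 125
Level 7: 25
Level 8: 5
Level 9: 1

The root is level 0 and the size-1 base case is level 9 (the tree spans levels 0 through 9, i.e. 10 levels counting the root), so the depth is the number of divisions: log_5(1953125) = 9

The recursion tree depth is log_5(1953125) = 9. At each level, the problem size is divided by 5, so it takes 9 divisions to reduce to a base case of size 1. The algorithm makes 6 recursive calls at each level.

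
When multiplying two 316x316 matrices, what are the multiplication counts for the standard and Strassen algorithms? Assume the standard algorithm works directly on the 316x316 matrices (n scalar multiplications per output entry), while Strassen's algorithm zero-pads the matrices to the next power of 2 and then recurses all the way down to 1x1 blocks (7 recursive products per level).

Matrix multiplication for 316x316 matrices:

Strassen's algorithm requires power-of-2 dimensions. Pad 316x316 to 512x512 (next power of 2).

Standard algorithm: 316^3 = 31554496 multiplications
Strassen's algorithm: 7^(log2(512)) = 7^9 = 40353607 multiplications
Difference: 31554496 - 40353607 = -8799111 (Strassen uses MORE here due to padding overhead — for small or just-over-power-of-2 n, padding can outweigh the per-level savings)

Standard: 31554496 multiplications (316^3). Strassen: 40353607 multiplications (7^9, after padding to 512x512). Strassen reduces 8 recursive multiplications to 7 at each level.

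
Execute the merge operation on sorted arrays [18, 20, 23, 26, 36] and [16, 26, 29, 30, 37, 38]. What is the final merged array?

Merging process:

Compare 18 vs 16: take 16 from right. Merged: [16]
Compare 18 vs 26: take 18 from left. Merged: [16, 18]
Compare 20 vs 26: take 20 from left. Merged: [16, 18, 20]
Compare 23 vs 26: take 23 from left. Merged: [16, 18, 20, 23]
Compare 26 vs 26: take 26 from left. Merged: [16, 18, 20, 23, 26]
Compare 36 vs 26: take 26 from right. Merged: [16, 18, 20, 23, 26, 26]
Compare 36 vs 29: take 29 from right. Merged: [16, 18, 20, 23, 26, 26, 29]
Compare 36 vs 30: take 30 from right. Merged: [16, 18, 20, 23, 26, 26, 29, 30]
Compare 36 vs 37: take 36 from left. Merged: [16, 18, 20, 23, 26, 26, 29, 30, 36]
Append remaining from right: [37, 38]. Merged: [16, 18, 20, 23, 26, 26, 29, 30, 36, 37, 38]

Final merged array: [16, 18, 20, 23, 26, 26, 29, 30, 36, 37, 38]
Total comparisons: 9

The merged array is [16, 18, 20, 23, 26, 26, 29, 30, 36, 37, 38], requiring 9 comparisons. The merge step runs in O(n) time where n is the total number of elements.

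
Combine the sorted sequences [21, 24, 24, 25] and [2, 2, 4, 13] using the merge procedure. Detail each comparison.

Merging process:

Compare 21 vs 2: take 2 from right. Merged: [2]
Compare 21 vs 2: take 2 from right. Merged: [2, 2]
Compare 21 vs 4: take 4 from right. Merged: [2, 2, 4]
Compare 21 vs 13: take 13 from right. Merged: [2, 2, 4, 13]
Append remaining from left: [21, 24, 24, 25]. Merged: [2, 2, 4, 13, 21, 24, 24, 25]

Final merged array: [2, 2, 4, 13, 21, 24, 24, 25]
Total comparisons: 4

The merged array is [2, 2, 4, 13, 21, 24, 24, 25], requiring 4 comparisons. The merge step runs in O(n) time where n is the total number of elements.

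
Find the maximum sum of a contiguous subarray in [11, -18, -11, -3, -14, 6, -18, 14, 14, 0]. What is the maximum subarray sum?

Using Kadane's algorithm on [11, -18, -11, -3, -14, 6, -18, 14, 14, 0]:

Scanning through the array:
Position 1 (value -18): max_ending_here = -7, max_so_far = 11
Position 2 (value -11): max_ending_here = -11, max_so_far = 11
Position 3 (value -3): max_ending_here = -3, max_so_far = 11
Position 4 (value -14): max_ending_here = -14, max_so_far = 11
Position 5 (value 6): max_ending_here = 6, max_so_far = 11
Position 6 (value -18): max_ending_here = -12, max_so_far = 11
Position 7 (value 14): max_ending_here = 14, max_so_far = 14
Position 8 (value 14): max_ending_here = 28, max_so_far = 28
Position 9 (value 0): max_ending_here = 28, max_so_far = 28

Maximum subarray: [14, 14]
Maximum sum: 28

The maximum subarray is [14, 14] with sum 28. This subarray runs from index 7 to index 8.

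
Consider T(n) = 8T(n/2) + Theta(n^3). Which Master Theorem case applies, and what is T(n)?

Master Theorem for T(n) = 8T(n/2) + O(n^3):

a = 8, b = 2, c = 3
log_b(a) = log_2(8) = 3.0000

Case 2: c = 3 = log_2(8) = 3.0000
T(n) = O(n^3 log n) = O(n^3 log n)

For T(n) = 8T(n/2) + O(n^3): log_2(8) = 3.0000. This is Case 2 of the Master Theorem (c = log_b(a), equal work at all levels), giving O(n^3 log n).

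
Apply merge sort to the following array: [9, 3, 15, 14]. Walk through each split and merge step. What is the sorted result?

Merge sort trace:

Split: [9, 3, 15, 14] -> [9, 3] and [15, 14]
  Split: [9, 3] -> [9] and [3]
  Merge: [9] + [3] -> [3, 9]
  Split: [15, 14] -> [15] and [14]
  Merge: [15] + [14] -> [14, 15]
Merge: [3, 9] + [14, 15] -> [3, 9, 14, 15]

Final sorted array: [3, 9, 14, 15]

The merge sort proceeds by recursively splitting the array and merging sorted halves.
After all merges, the sorted array is [3, 9, 14, 15].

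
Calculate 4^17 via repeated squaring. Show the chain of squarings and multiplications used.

Computing 4^17 by squaring (build up from 4^1; each line after the first costs one multiplication):

4^1 = 4
4^2 = (4^1)^2 = 4^2 = 16
4^4 = (4^2)^2 = 16^2 = 256
4^8 = (4^4)^2 = 256^2 = 65536
4^16 = (4^8)^2 = 65536^2 = 4294967296
4^17 = 4 * 4^16 = 4 * 4294967296 = 17179869184

Result: 17179869184
Multiplications needed: 5 (5 lines after 4^1)

4^17 = 17179869184. Using exponentiation by squaring, this requires 5 multiplications. The key idea: if the exponent is even, square the half-power; if odd, multiply by the base once.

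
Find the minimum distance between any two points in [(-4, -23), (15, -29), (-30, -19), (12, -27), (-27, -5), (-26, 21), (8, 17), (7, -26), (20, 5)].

Computing all pairwise distances among 9 points:

d((-4, -23), (15, -29)) = 19.9249
d((-4, -23), (-30, -19)) = 26.3059
d((-4, -23), (12, -27)) = 16.4924
d((-4, -23), (-27, -5)) = 29.2062
d((-4, -23), (-26, 21)) = 49.1935
d((-4, -23), (8, 17)) = 41.7612
d((-4, -23), (7, -26)) = 11.4018
d((-4, -23), (20, 5)) = 36.8782
d((15, -29), (-30, -19)) = 46.0977
d((15, -29), (12, -27)) = 3.6056 <-- minimum
d((15, -29), (-27, -5)) = 48.3735
d((15, -29), (-26, 21)) = 64.6607
d((15, -29), (8, 17)) = 46.5296
d((15, -29), (7, -26)) = 8.544
d((15, -29), (20, 5)) = 34.3657
d((-30, -19), (12, -27)) = 42.7551
d((-30, -19), (-27, -5)) = 14.3178
d((-30, -19), (-26, 21)) = 40.1995
d((-30, -19), (8, 17)) = 52.345
d((-30, -19), (7, -26)) = 37.6563
d((-30, -19), (20, 5)) = 55.4617
d((12, -27), (-27, -5)) = 44.7772
d((12, -27), (-26, 21)) = 61.2209
d((12, -27), (8, 17)) = 44.1814
d((12, -27), (7, -26)) = 5.099
d((12, -27), (20, 5)) = 32.9848
d((-27, -5), (-26, 21)) = 26.0192
d((-27, -5), (8, 17)) = 41.3401
d((-27, -5), (7, -26)) = 39.9625
d((-27, -5), (20, 5)) = 48.0521
d((-26, 21), (8, 17)) = 34.2345
d((-26, 21), (7, -26)) = 57.4282
d((-26, 21), (20, 5)) = 48.7032
d((8, 17), (7, -26)) = 43.0116
d((8, 17), (20, 5)) = 16.9706
d((7, -26), (20, 5)) = 33.6155

Closest pair: (15, -29) and (12, -27) with distance 3.6056

The closest pair is (15, -29) and (12, -27) with Euclidean distance 3.6056. For 9 points, brute-force pairwise comparison is shown above. For large n, the divide-and-conquer algorithm (sort by x, recurse on halves, check the dividing strip) achieves O(n log n).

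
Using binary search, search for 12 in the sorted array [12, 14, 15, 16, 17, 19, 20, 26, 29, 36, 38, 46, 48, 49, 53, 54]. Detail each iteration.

Binary search for 12 in [12, 14, 15, 16, 17, 19, 20, 26, 29, 36, 38, 46, 48, 49, 53, 54]:

lo=0, hi=15, mid=7, arr[mid]=26 -> 26 > 12, search left half
lo=0, hi=6, mid=3, arr[mid]=16 -> 16 > 12, search left half
lo=0, hi=2, mid=1, arr[mid]=14 -> 14 > 12, search left half
lo=0, hi=0, mid=0, arr[mid]=12 -> Found target at index 0!

Binary search finds 12 at index 0 after 4 comparisons. The search repeatedly halves the search space by comparing with the middle element.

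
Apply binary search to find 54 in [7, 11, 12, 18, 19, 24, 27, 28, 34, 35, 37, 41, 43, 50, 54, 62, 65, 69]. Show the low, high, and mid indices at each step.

Binary search for 54 in [7, 11, 12, 18, 19, 24, 27, 28, 34, 35, 37, 41, 43, 50, 54, 62, 65, 69]:

lo=0, hi=17, mid=8, arr[mid]=34 -> 34 < 54, search right half
lo=9, hi=17, mid=13, arr[mid]=50 -> 50 < 54, search right half
lo=14, hi=17, mid=15, arr[mid]=62 -> 62 > 54, search left half
lo=14, hi=14, mid=14, arr[mid]=54 -> Found target at index 14!

Binary search finds 54 at index 14 after 4 comparisons. The search repeatedly halves the search space by comparing with the middle element.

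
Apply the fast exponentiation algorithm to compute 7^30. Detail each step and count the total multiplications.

Computing 7^30 by squaring (build up from 7^1; each line after the first costs one multiplication):

7^1 = 7
7^2 = (7^1)^2 = 7^2 = 49
7^3 = 7 * 7^2 = 7 * 49 = 343
7^6 = (7^3)^2 = 343^2 = 117649
7^7 = 7 * 7^6 = 7 * 117649 = 823543
7^14 = (7^7)^2 = 823543^2 = 678223072849
7^15 = 7 * 7^14 = 7 * 678223072849 = 4747561509943
7^30 = (7^15)^2 = 4747561509943^2 = 22539340290692258087863249

Result: 22539340290692258087863249
Multiplications needed: 7 (7 lines after 7^1)

7^30 = 22539340290692258087863249. Using exponentiation by squaring, this requires 7 multiplications. The key idea: if the exponent is even, square the half-power; if odd, multiply by the base once.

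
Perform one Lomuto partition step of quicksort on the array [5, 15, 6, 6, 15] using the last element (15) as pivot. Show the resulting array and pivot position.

Lomuto partition with pivot = 15:

Initial array: [5, 15, 6, 6, 15]

arr[0]=5 <= 15: swap with position 0, array becomes [5, 15, 6, 6, 15]
arr[1]=15 <= 15: swap with position 1, array becomes [5, 15, 6, 6, 15]
arr[2]=6 <= 15: swap with position 2, array becomes [5, 15, 6, 6, 15]
arr[3]=6 <= 15: swap with position 3, array becomes [5, 15, 6, 6, 15]

Place pivot at position 4: [5, 15, 6, 6, 15]
Pivot position: 4

After partitioning with pivot 15, the array becomes [5, 15, 6, 6, 15]. The pivot is placed at index 4. All elements to the left of the pivot are <= 15, and all elements to the right are > 15.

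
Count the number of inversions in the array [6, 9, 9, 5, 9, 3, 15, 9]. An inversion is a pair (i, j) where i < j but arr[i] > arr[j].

Finding inversions in [6, 9, 9, 5, 9, 3, 15, 9]:

(0, 3): arr[0]=6 > arr[3]=5
(0, 5): arr[0]=6 > arr[5]=3
(1, 3): arr[1]=9 > arr[3]=5
(1, 5): arr[1]=9 > arr[5]=3
(2, 3): arr[2]=9 > arr[3]=5
(2, 5): arr[2]=9 > arr[5]=3
(3, 5): arr[3]=5 > arr[5]=3
(4, 5): arr[4]=9 > arr[5]=3
(6, 7): arr[6]=15 > arr[7]=9

Total inversions: 9

The array has 9 inversion(s): (0,3), (0,5), (1,3), (1,5), (2,3), (2,5), (3,5), (4,5), (6,7). Each pair (i,j) satisfies i < j and arr[i] > arr[j].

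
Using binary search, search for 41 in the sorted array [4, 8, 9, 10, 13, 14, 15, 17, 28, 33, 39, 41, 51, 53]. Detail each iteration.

Binary search for 41 in [4, 8, 9, 10, 13, 14, 15, 17, 28, 33, 39, 41, 51, 53]:

lo=0, hi=13, mid=6, arr[mid]=15 -> 15 < 41, search right half
lo=7, hi=13, mid=10, arr[mid]=39 -> 39 < 41, search right half
lo=11, hi=13, mid=12, arr[mid]=51 -> 51 > 41, search left half
lo=11, hi=11, mid=11, arr[mid]=41 -> Found target at index 11!

Binary search finds 41 at index 11 after 4 comparisons. The search repeatedly halves the search space by comparing with the middle element.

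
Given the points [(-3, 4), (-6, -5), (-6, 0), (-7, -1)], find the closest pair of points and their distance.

Computing all pairwise distances among 4 points:

d((-3, 4), (-6, -5)) = 9.4868
d((-3, 4), (-6, 0)) = 5.0
d((-3, 4), (-7, -1)) = 6.4031
d((-6, -5), (-6, 0)) = 5.0
d((-6, -5), (-7, -1)) = 4.1231
d((-6, 0), (-7, -1)) = 1.4142 <-- minimum

Closest pair: (-6, 0) and (-7, -1) with distance 1.4142

The closest pair is (-6, 0) and (-7, -1) with Euclidean distance 1.4142. For 4 points, brute-force pairwise comparison is shown above. For large n, the divide-and-conquer algorithm (sort by x, recurse on halves, check the dividing strip) achieves O(n log n).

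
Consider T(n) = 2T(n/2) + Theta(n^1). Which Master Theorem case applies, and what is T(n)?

Master Theorem for T(n) = 2T(n/2) + O(n^1):

a = 2, b = 2, c = 1
log_b(a) = log_2(2) = 1.0000

Case 2: c = 1 = log_2(2) = 1.0000
T(n) = O(n^1 log n) = O(n log n)

For T(n) = 2T(n/2) + O(n^1): log_2(2) = 1.0000. This is Case 2 of the Master Theorem (c = log_b(a), equal work at all levels), giving O(n log n).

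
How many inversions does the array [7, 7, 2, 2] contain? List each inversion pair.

Finding inversions in [7, 7, 2, 2]:

(0, 2): arr[0]=7 > arr[2]=2
(0, 3): arr[0]=7 > arr[3]=2
(1, 2): arr[1]=7 > arr[2]=2
(1, 3): arr[1]=7 > arr[3]=2

Total inversions: 4

The array has 4 inversion(s): (0,2), (0,3), (1,2), (1,3). Each pair (i,j) satisfies i < j and arr[i] > arr[j].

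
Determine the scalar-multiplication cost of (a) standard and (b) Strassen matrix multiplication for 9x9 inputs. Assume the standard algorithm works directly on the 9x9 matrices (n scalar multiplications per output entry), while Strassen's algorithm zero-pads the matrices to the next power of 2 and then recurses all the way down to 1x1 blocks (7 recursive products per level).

Matrix multiplication for 9x9 matrices:

Strassen's algorithm requires power-of-2 dimensions. Pad 9x9 to 16x16 (next power of 2).

Standard algorithm: 9^3 = 729 multiplications
Strassen's algorithm: 7^(log2(16)) = 7^4 = 2401 multiplications
Difference: 729 - 2401 = -1672 (Strassen uses MORE here due to padding overhead — for small or just-over-power-of-2 n, padding can outweigh the per-level savings)

Standard: 729 multiplications (9^3). Strassen: 2401 multiplications (7^4, after padding to 16x16). Strassen reduces 8 recursive multiplications to 7 at each level.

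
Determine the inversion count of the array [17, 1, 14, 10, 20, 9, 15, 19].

Finding inversions in [17, 1, 14, 10, 20, 9, 15, 19]:

(0, 1): arr[0]=17 > arr[1]=1
(0, 2): arr[0]=17 > arr[2]=14
(0, 3): arr[0]=17 > arr[3]=10
(0, 5): arr[0]=17 > arr[5]=9
(0, 6): arr[0]=17 > arr[6]=15
(2, 3): arr[2]=14 > arr[3]=10
(2, 5): arr[2]=14 > arr[5]=9
(3, 5): arr[3]=10 > arr[5]=9
(4, 5): arr[4]=20 > arr[5]=9
(4, 6): arr[4]=20 > arr[6]=15
(4, 7): arr[4]=20 > arr[7]=19

Total inversions: 11

The array has 11 inversion(s): (0,1), (0,2), (0,3), (0,5), (0,6), (2,3), (2,5), (3,5), (4,5), (4,6), (4,7). Each pair (i,j) satisfies i < j and arr[i] > arr[j].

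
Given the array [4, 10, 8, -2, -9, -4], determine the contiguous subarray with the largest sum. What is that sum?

Using Kadane's algorithm on [4, 10, 8, -2, -9, -4]:

Scanning through the array:
Position 1 (value 10): max_ending_here = 14, max_so_far = 14
Position 2 (value 8): max_ending_here = 22, max_so_far = 22
Position 3 (value -2): max_ending_here = 20, max_so_far = 22
Position 4 (value -9): max_ending_here = 11, max_so_far = 22
Position 5 (value -4): max_ending_here = 7, max_so_far = 22

Maximum subarray: [4, 10, 8]
Maximum sum: 22

The maximum subarray is [4, 10, 8] with sum 22. This subarray runs from index 0 to index 2.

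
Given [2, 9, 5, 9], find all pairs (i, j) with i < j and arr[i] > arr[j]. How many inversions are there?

Finding inversions in [2, 9, 5, 9]:

(1, 2): arr[1]=9 > arr[2]=5

Total inversions: 1

The array has 1 inversion(s): (1,2). Each pair (i,j) satisfies i < j and arr[i] > arr[j].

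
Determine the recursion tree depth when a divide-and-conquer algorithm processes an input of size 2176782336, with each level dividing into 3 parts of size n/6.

For divide and conquer with division factor 6:

Problem sizes at each level:
Level 0: 2176782336
Level 1: 362797056
Level 2: 60466176
Level 3: 10077696
Level 4: 1679616
Level 5: 279936
Level 6: 46656
Level 7: 7776
Level 8: 1296
Level 9: 216
Level 10: 36
Level 11: 6
Level 12: 1

The root is level 0 and the size-1 base case is level 12 (the tree spans levels 0 through 12, i.e. 13 levels counting the root), so the depth is the number of divisions: log_6(2176782336) = 12

The recursion tree depth is log_6(2176782336) = 12. At each level, the problem size is divided by 6, so it takes 12 divisions to reduce to a base case of size 1. The algorithm makes 3 recursive calls at each level.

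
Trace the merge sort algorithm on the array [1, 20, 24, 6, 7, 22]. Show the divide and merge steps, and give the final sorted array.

Merge sort trace:

Split: [1, 20, 24, 6, 7, 22] -> [1, 20, 24] and [6, 7, 22]
  Split: [1, 20, 24] -> [1] and [20, 24]
    Split: [20, 24] -> [20] and [24]
    Merge: [20] + [24] -> [20, 24]
  Merge: [1] + [20, 24] -> [1, 20, 24]
  Split: [6, 7, 22] -> [6] and [7, 22]
    Split: [7, 22] -> [7] and [22]
    Merge: [7] + [22] -> [7, 22]
  Merge: [6] + [7, 22] -> [6, 7, 22]
Merge: [1, 20, 24] + [6, 7, 22] -> [1, 6, 7, 20, 22, 24]

Final sorted array: [1, 6, 7, 20, 22, 24]

The merge sort proceeds by recursively splitting the array and merging sorted halves.
After all merges, the sorted array is [1, 6, 7, 20, 22, 24].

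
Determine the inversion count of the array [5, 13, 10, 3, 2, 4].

Finding inversions in [5, 13, 10, 3, 2, 4]:

(0, 3): arr[0]=5 > arr[3]=3
(0, 4): arr[0]=5 > arr[4]=2
(0, 5): arr[0]=5 > arr[5]=4
(1, 2): arr[1]=13 > arr[2]=10
(1, 3): arr[1]=13 > arr[3]=3
(1, 4): arr[1]=13 > arr[4]=2
(1, 5): arr[1]=13 > arr[5]=4
(2, 3): arr[2]=10 > arr[3]=3
(2, 4): arr[2]=10 > arr[4]=2
(2, 5): arr[2]=10 > arr[5]=4
(3, 4): arr[3]=3 > arr[4]=2

Total inversions: 11

The array has 11 inversion(s): (0,3), (0,4), (0,5), (1,2), (1,3), (1,4), (1,5), (2,3), (2,4), (2,5), (3,4). Each pair (i,j) satisfies i < j and arr[i] > arr[j].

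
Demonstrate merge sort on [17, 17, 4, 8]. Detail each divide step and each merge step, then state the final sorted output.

Merge sort trace:

Split: [17, 17, 4, 8] -> [17, 17] and [4, 8]
  Split: [17, 17] -> [17] and [17]
  Merge: [17] + [17] -> [17, 17]
  Split: [4, 8] -> [4] and [8]
  Merge: [4] + [8] -> [4, 8]
Merge: [17, 17] + [4, 8] -> [4, 8, 17, 17]

Final sorted array: [4, 8, 17, 17]

The merge sort proceeds by recursively splitting the array and merging sorted halves.
After all merges, the sorted array is [4, 8, 17, 17].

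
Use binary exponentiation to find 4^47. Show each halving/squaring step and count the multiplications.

Computing 4^47 by squaring (build up from 4^1; each line after the first costs one multiplication):

4^1 = 4
4^2 = (4^1)^2 = 4^2 = 16
4^4 = (4^2)^2 = 16^2 = 256
4^5 = 4 * 4^4 = 4 * 256 = 1024
4^10 = (4^5)^2 = 1024^2 = 1048576
4^11 = 4 * 4^10 = 4 * 1048576 = 4194304
4^22 = (4^11)^2 = 4194304^2 = 17592186044416
4^23 = 4 * 4^22 = 4 * 17592186044416 = 70368744177664
4^46 = (4^23)^2 = 70368744177664^2 = 4951760157141521099596496896
4^47 = 4 * 4^46 = 4 * 4951760157141521099596496896 = 19807040628566084398385987584

Result: 19807040628566084398385987584
Multiplications needed: 9 (9 lines after 4^1)

4^47 = 19807040628566084398385987584. Using exponentiation by squaring, this requires 9 multiplications. The key idea: if the exponent is even, square the half-power; if odd, multiply by the base once.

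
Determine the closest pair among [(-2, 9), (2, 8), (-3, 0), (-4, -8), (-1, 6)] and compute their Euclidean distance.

Computing all pairwise distances among 5 points:

d((-2, 9), (2, 8)) = 4.1231
d((-2, 9), (-3, 0)) = 9.0554
d((-2, 9), (-4, -8)) = 17.1172
d((-2, 9), (-1, 6)) = 3.1623 <-- minimum
d((2, 8), (-3, 0)) = 9.434
d((2, 8), (-4, -8)) = 17.088
d((2, 8), (-1, 6)) = 3.6056
d((-3, 0), (-4, -8)) = 8.0623
d((-3, 0), (-1, 6)) = 6.3246
d((-4, -8), (-1, 6)) = 14.3178

Closest pair: (-2, 9) and (-1, 6) with distance 3.1623

The closest pair is (-2, 9) and (-1, 6) with Euclidean distance 3.1623. For 5 points, brute-force pairwise comparison is shown above. For large n, the divide-and-conquer algorithm (sort by x, recurse on halves, check the dividing strip) achieves O(n log n).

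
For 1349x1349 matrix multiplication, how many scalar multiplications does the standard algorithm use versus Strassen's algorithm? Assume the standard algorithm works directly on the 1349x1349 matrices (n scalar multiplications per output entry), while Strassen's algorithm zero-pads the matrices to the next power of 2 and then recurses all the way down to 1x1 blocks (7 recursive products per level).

Matrix multiplication for 1349x1349 matrices:

Strassen's algorithm requires power-of-2 dimensions. Pad 1349x1349 to 2048x2048 (next power of 2).

Standard algorithm: 1349^3 = 2454911549 multiplications
Strassen's algorithm: 7^(log2(2048)) = 7^11 = 1977326743 multiplications
Savings: 2454911549 - 1977326743 = 477584806 multiplications

Standard: 2454911549 multiplications (1349^3). Strassen: 1977326743 multiplications (7^11, after padding to 2048x2048). Strassen reduces 8 recursive multiplications to 7 at each level.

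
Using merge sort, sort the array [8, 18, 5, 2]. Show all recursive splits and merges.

Merge sort trace:

Split: [8, 18, 5, 2] -> [8, 18] and [5, 2]
  Split: [8, 18] -> [8] and [18]
  Merge: [8] + [18] -> [8, 18]
  Split: [5, 2] -> [5] and [2]
  Merge: [5] + [2] -> [2, 5]
Merge: [8, 18] + [2, 5] -> [2, 5, 8, 18]

Final sorted array: [2, 5, 8, 18]

The merge sort proceeds by recursively splitting the array and merging sorted halves.
After all merges, the sorted array is [2, 5, 8, 18].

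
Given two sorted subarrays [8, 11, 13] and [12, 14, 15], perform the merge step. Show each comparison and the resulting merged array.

Merging process:

Compare 8 vs 12: take 8 from left. Merged: [8]
Compare 11 vs 12: take 11 from left. Merged: [8, 11]
Compare 13 vs 12: take 12 from right. Merged: [8, 11, 12]
Compare 13 vs 14: take 13 from left. Merged: [8, 11, 12, 13]
Append remaining from right: [14, 15]. Merged: [8, 11, 12, 13, 14, 15]

Final merged array: [8, 11, 12, 13, 14, 15]
Total comparisons: 4

The merged array is [8, 11, 12, 13, 14, 15], requiring 4 comparisons. The merge step runs in O(n) time where n is the total number of elements.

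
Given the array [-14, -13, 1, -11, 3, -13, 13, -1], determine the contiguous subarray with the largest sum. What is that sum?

Using Kadane's algorithm on [-14, -13, 1, -11, 3, -13, 13, -1]:

Scanning through the array:
Position 1 (value -13): max_ending_here = -13, max_so_far = -13
Position 2 (value 1): max_ending_here = 1, max_so_far = 1
Position 3 (value -11): max_ending_here = -10, max_so_far = 1
Position 4 (value 3): max_ending_here = 3, max_so_far = 3
Position 5 (value -13): max_ending_here = -10, max_so_far = 3
Position 6 (value 13): max_ending_here = 13, max_so_far = 13
Position 7 (value -1): max_ending_here = 12, max_so_far = 13

Maximum subarray: [13]
Maximum sum: 13

The maximum subarray is [13] with sum 13. This subarray runs from index 6 to index 6.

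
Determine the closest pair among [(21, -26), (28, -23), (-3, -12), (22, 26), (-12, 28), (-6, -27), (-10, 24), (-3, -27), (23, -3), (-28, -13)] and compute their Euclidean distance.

Computing all pairwise distances among 10 points:

d((21, -26), (28, -23)) = 7.6158
d((21, -26), (-3, -12)) = 27.7849
d((21, -26), (22, 26)) = 52.0096
d((21, -26), (-12, 28)) = 63.2851
d((21, -26), (-6, -27)) = 27.0185
d((21, -26), (-10, 24)) = 58.8303
d((21, -26), (-3, -27)) = 24.0208
d((21, -26), (23, -3)) = 23.0868
d((21, -26), (-28, -13)) = 50.6952
d((28, -23), (-3, -12)) = 32.8938
d((28, -23), (22, 26)) = 49.366
d((28, -23), (-12, 28)) = 64.8151
d((28, -23), (-6, -27)) = 34.2345
d((28, -23), (-10, 24)) = 60.4401
d((28, -23), (-3, -27)) = 31.257
d((28, -23), (23, -3)) = 20.6155
d((28, -23), (-28, -13)) = 56.8859
d((-3, -12), (22, 26)) = 45.4863
d((-3, -12), (-12, 28)) = 41.0
d((-3, -12), (-6, -27)) = 15.2971
d((-3, -12), (-10, 24)) = 36.6742
d((-3, -12), (-3, -27)) = 15.0
d((-3, -12), (23, -3)) = 27.5136
d((-3, -12), (-28, -13)) = 25.02
d((22, 26), (-12, 28)) = 34.0588
d((22, 26), (-6, -27)) = 59.9416
d((22, 26), (-10, 24)) = 32.0624
d((22, 26), (-3, -27)) = 58.6003
d((22, 26), (23, -3)) = 29.0172
d((22, 26), (-28, -13)) = 63.4114
d((-12, 28), (-6, -27)) = 55.3263
d((-12, 28), (-10, 24)) = 4.4721
d((-12, 28), (-3, -27)) = 55.7315
d((-12, 28), (23, -3)) = 46.7547
d((-12, 28), (-28, -13)) = 44.0114
d((-6, -27), (-10, 24)) = 51.1566
d((-6, -27), (-3, -27)) = 3.0 <-- minimum
d((-6, -27), (23, -3)) = 37.6431
d((-6, -27), (-28, -13)) = 26.0768
d((-10, 24), (-3, -27)) = 51.4782
d((-10, 24), (23, -3)) = 42.638
d((-10, 24), (-28, -13)) = 41.1461
d((-3, -27), (23, -3)) = 35.3836
d((-3, -27), (-28, -13)) = 28.6531
d((23, -3), (-28, -13)) = 51.9711

Closest pair: (-6, -27) and (-3, -27) with distance 3.0

The closest pair is (-6, -27) and (-3, -27) with Euclidean distance 3.0. For 10 points, brute-force pairwise comparison is shown above. For large n, the divide-and-conquer algorithm (sort by x, recurse on halves, check the dividing strip) achieves O(n log n).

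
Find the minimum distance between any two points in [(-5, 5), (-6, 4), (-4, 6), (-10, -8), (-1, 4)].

Computing all pairwise distances among 5 points:

d((-5, 5), (-6, 4)) = 1.4142 <-- minimum
d((-5, 5), (-4, 6)) = 1.4142 <-- minimum
d((-5, 5), (-10, -8)) = 13.9284
d((-5, 5), (-1, 4)) = 4.1231
d((-6, 4), (-4, 6)) = 2.8284
d((-6, 4), (-10, -8)) = 12.6491
d((-6, 4), (-1, 4)) = 5.0
d((-4, 6), (-10, -8)) = 15.2315
d((-4, 6), (-1, 4)) = 3.6056
d((-10, -8), (-1, 4)) = 15.0

Minimum distance: 1.4142 (tie among 2 pairs: (-5, 5) and (-6, 4); (-5, 5) and (-4, 6))

The minimum Euclidean distance is 1.4142. There is a tie: 2 pairs achieve this minimum — (-5, 5) and (-6, 4); (-5, 5) and (-4, 6). Any of these is a valid closest pair. For 5 points, brute-force pairwise comparison is shown above. For large n, the divide-and-conquer algorithm (sort by x, recurse on halves, check the dividing strip) achieves O(n log n).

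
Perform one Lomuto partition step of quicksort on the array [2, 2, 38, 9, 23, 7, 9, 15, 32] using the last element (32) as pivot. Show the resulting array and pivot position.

Lomuto partition with pivot = 32:

Initial array: [2, 2, 38, 9, 23, 7, 9, 15, 32]

arr[0]=2 <= 32: swap with position 0, array becomes [2, 2, 38, 9, 23, 7, 9, 15, 32]
arr[1]=2 <= 32: swap with position 1, array becomes [2, 2, 38, 9, 23, 7, 9, 15, 32]
arr[2]=38 > 32: no swap
arr[3]=9 <= 32: swap with position 2, array becomes [2, 2, 9, 38, 23, 7, 9, 15, 32]
arr[4]=23 <= 32: swap with position 3, array becomes [2, 2, 9, 23, 38, 7, 9, 15, 32]
arr[5]=7 <= 32: swap with position 4, array becomes [2, 2, 9, 23, 7, 38, 9, 15, 32]
arr[6]=9 <= 32: swap with position 5, array becomes [2, 2, 9, 23, 7, 9, 38, 15, 32]
arr[7]=15 <= 32: swap with position 6, array becomes [2, 2, 9, 23, 7, 9, 15, 38, 32]

Place pivot at position 7: [2, 2, 9, 23, 7, 9, 15, 32, 38]
Pivot position: 7

After partitioning with pivot 32, the array becomes [2, 2, 9, 23, 7, 9, 15, 32, 38]. The pivot is placed at index 7. All elements to the left of the pivot are <= 32, and all elements to the right are > 32.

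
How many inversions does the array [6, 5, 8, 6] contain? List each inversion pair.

Finding inversions in [6, 5, 8, 6]:

(0, 1): arr[0]=6 > arr[1]=5
(2, 3): arr[2]=8 > arr[3]=6

Total inversions: 2

The array has 2 inversion(s): (0,1), (2,3). Each pair (i,j) satisfies i < j and arr[i] > arr[j].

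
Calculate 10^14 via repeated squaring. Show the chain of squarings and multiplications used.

Computing 10^14 by squaring (build up from 10^1; each line after the first costs one multiplication):

10^1 = 10
10^2 = (10^1)^2 = 10^2 = 100
10^3 = 10 * 10^2 = 10 * 100 = 1000
10^6 = (10^3)^2 = 1000^2 = 1000000
10^7 = 10 * 10^6 = 10 * 1000000 = 10000000
10^14 = (10^7)^2 = 10000000^2 = 100000000000000

Result: 100000000000000
Multiplications needed: 5 (5 lines after 10^1)

10^14 = 100000000000000. Using exponentiation by squaring, this requires 5 multiplications. The key idea: if the exponent is even, square the half-power; if odd, multiply by the base once.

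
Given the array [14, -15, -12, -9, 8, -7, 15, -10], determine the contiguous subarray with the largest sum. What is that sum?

Using Kadane's algorithm on [14, -15, -12, -9, 8, -7, 15, -10]:

Scanning through the array:
Position 1 (value -15): max_ending_here = -1, max_so_far = 14
Position 2 (value -12): max_ending_here = -12, max_so_far = 14
Position 3 (value -9): max_ending_here = -9, max_so_far = 14
Position 4 (value 8): max_ending_here = 8, max_so_far = 14
Position 5 (value -7): max_ending_here = 1, max_so_far = 14
Position 6 (value 15): max_ending_here = 16, max_so_far = 16
Position 7 (value -10): max_ending_here = 6, max_so_far = 16

Maximum subarray: [8, -7, 15]
Maximum sum: 16

The maximum subarray is [8, -7, 15] with sum 16. This subarray runs from index 4 to index 6.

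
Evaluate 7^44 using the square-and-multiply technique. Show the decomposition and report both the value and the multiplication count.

Computing 7^44 by squaring (build up from 7^1; each line after the first costs one multiplication):

7^1 = 7
7^2 = (7^1)^2 = 7^2 = 49
7^4 = (7^2)^2 = 49^2 = 2401
7^5 = 7 * 7^4 = 7 * 2401 = 16807
7^10 = (7^5)^2 = 16807^2 = 282475249
7^11 = 7 * 7^10 = 7 * 282475249 = 1977326743
7^22 = (7^11)^2 = 1977326743^2 = 3909821048582988049
7^44 = (7^22)^2 = 3909821048582988049^2 = 15286700631942576193765185769276826401

Result: 15286700631942576193765185769276826401
Multiplications needed: 7 (7 lines after 7^1)

7^44 = 15286700631942576193765185769276826401. Using exponentiation by squaring, this requires 7 multiplications. The key idea: if the exponent is even, square the half-power; if odd, multiply by the base once.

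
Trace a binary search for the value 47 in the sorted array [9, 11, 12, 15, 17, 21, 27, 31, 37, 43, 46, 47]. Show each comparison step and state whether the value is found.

Binary search for 47 in [9, 11, 12, 15, 17, 21, 27, 31, 37, 43, 46, 47]:

lo=0, hi=11, mid=5, arr[mid]=21 -> 21 < 47, search right half
lo=6, hi=11, mid=8, arr[mid]=37 -> 37 < 47, search right half
lo=9, hi=11, mid=10, arr[mid]=46 -> 46 < 47, search right half
lo=11, hi=11, mid=11, arr[mid]=47 -> Found target at index 11!

Binary search finds 47 at index 11 after 4 comparisons. The search repeatedly halves the search space by comparing with the middle element.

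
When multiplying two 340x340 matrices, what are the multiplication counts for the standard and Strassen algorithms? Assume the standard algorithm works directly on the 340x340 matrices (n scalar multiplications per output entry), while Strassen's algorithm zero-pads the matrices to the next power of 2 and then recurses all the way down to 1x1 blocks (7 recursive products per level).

Matrix multiplication for 340x340 matrices:

Strassen's algorithm requires power-of-2 dimensions. Pad 340x340 to 512x512 (next power of 2).

Standard algorithm: 340^3 = 39304000 multiplications
Strassen's algorithm: 7^(log2(512)) = 7^9 = 40353607 multiplications
Difference: 39304000 - 40353607 = -1049607 (Strassen uses MORE here due to padding overhead — for small or just-over-power-of-2 n, padding can outweigh the per-level savings)

Standard: 39304000 multiplications (340^3). Strassen: 40353607 multiplications (7^9, after padding to 512x512). Strassen reduces 8 recursive multiplications to 7 at each level.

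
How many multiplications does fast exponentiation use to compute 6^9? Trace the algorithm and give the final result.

Computing 6^9 by squaring (build up from 6^1; each line after the first costs one multiplication):

6^1 = 6
6^2 = (6^1)^2 = 6^2 = 36
6^4 = (6^2)^2 = 36^2 = 1296
6^8 = (6^4)^2 = 1296^2 = 1679616
6^9 = 6 * 6^8 = 6 * 1679616 = 10077696

Result: 10077696
Multiplications needed: 4 (4 lines after 6^1)

6^9 = 10077696. Using exponentiation by squaring, this requires 4 multiplications. The key idea: if the exponent is even, square the half-power; if odd, multiply by the base once.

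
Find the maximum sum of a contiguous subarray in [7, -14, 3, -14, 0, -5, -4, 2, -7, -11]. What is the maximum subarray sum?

Using Kadane's algorithm on [7, -14, 3, -14, 0, -5, -4, 2, -7, -11]:

Scanning through the array:
Position 1 (value -14): max_ending_here = -7, max_so_far = 7
Position 2 (value 3): max_ending_here = 3, max_so_far = 7
Position 3 (value -14): max_ending_here = -11, max_so_far = 7
Position 4 (value 0): max_ending_here = 0, max_so_far = 7
Position 5 (value -5): max_ending_here = -5, max_so_far = 7
Position 6 (value -4): max_ending_here = -4, max_so_far = 7
Position 7 (value 2): max_ending_here = 2, max_so_far = 7
Position 8 (value -7): max_ending_here = -5, max_so_far = 7
Position 9 (value -11): max_ending_here = -11, max_so_far = 7

Maximum subarray: [7]
Maximum sum: 7

The maximum subarray is [7] with sum 7. This subarray runs from index 0 to index 0.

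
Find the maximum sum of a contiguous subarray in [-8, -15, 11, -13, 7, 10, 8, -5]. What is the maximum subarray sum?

Using Kadane's algorithm on [-8, -15, 11, -13, 7, 10, 8, -5]:

Scanning through the array:
Position 1 (value -15): max_ending_here = -15, max_so_far = -8
Position 2 (value 11): max_ending_here = 11, max_so_far = 11
Position 3 (value -13): max_ending_here = -2, max_so_far = 11
Position 4 (value 7): max_ending_here = 7, max_so_far = 11
Position 5 (value 10): max_ending_here = 17, max_so_far = 17
Position 6 (value 8): max_ending_here = 25, max_so_far = 25
Position 7 (value -5): max_ending_here = 20, max_so_far = 25

Maximum subarray: [7, 10, 8]
Maximum sum: 25

The maximum subarray is [7, 10, 8] with sum 25. This subarray runs from index 4 to index 6.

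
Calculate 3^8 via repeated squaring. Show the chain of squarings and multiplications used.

Computing 3^8 by squaring (build up from 3^1; each line after the first costs one multiplication):

3^1 = 3
3^2 = (3^1)^2 = 3^2 = 9
3^4 = (3^2)^2 = 9^2 = 81
3^8 = (3^4)^2 = 81^2 = 6561

Result: 6561
Multiplications needed: 3 (3 lines after 3^1)

3^8 = 6561. Using exponentiation by squaring, this requires 3 multiplications. The key idea: if the exponent is even, square the half-power; if odd, multiply by the base once.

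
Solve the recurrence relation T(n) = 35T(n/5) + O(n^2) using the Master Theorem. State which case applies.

Master Theorem for T(n) = 35T(n/5) + O(n^2):

a = 35, b = 5, c = 2
log_b(a) = log_5(35) = 2.2091

Case 1: c = 2 < log_5(35) = 2.2091
T(n) = O(n^(log_5 35))

For T(n) = 35T(n/5) + O(n^2): log_5(35) = 2.2091. This is Case 1 of the Master Theorem (c < log_b(a), work dominated by leaves), giving O(n^(log_5 35)).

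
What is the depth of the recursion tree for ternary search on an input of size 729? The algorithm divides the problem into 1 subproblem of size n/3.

For divide and conquer with division factor 3:

Problem sizes at each level:
Level 0: 729
Level 1: 243
Level 2: 81
Level 3: 27
Level 4: 9
Level 5: 3
Level 6: 1

The root is level 0 and the size-1 base case is level 6 (the tree spans levels 0 through 6, i.e. 7 levels counting the root), so the depth is the number of divisions: log_3(729) = 6

The recursion tree depth is log_3(729) = 6. At each level, the problem size is divided by 3, so it takes 6 divisions to reduce to a base case of size 1. The algorithm makes 1 recursive call at each level.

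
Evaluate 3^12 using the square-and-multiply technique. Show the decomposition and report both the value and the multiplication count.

Computing 3^12 by squaring (build up from 3^1; each line after the first costs one multiplication):

3^1 = 3
3^2 = (3^1)^2 = 3^2 = 9
3^3 = 3 * 3^2 = 3 * 9 = 27
3^6 = (3^3)^2 = 27^2 = 729
3^12 = (3^6)^2 = 729^2 = 531441

Result: 531441
Multiplications needed: 4 (4 lines after 3^1)

3^12 = 531441. Using exponentiation by squaring, this requires 4 multiplications. The key idea: if the exponent is even, square the half-power; if odd, multiply by the base once.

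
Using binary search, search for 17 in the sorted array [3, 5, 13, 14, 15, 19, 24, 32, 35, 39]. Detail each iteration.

Binary search for 17 in [3, 5, 13, 14, 15, 19, 24, 32, 35, 39]:

lo=0, hi=9, mid=4, arr[mid]=15 -> 15 < 17, search right half
lo=5, hi=9, mid=7, arr[mid]=32 -> 32 > 17, search left half
lo=5, hi=6, mid=5, arr[mid]=19 -> 19 > 17, search left half
lo=5 > hi=4, target 17 not found

Binary search determines that 17 is not in the array after 3 comparisons. The search space was exhausted without finding the target.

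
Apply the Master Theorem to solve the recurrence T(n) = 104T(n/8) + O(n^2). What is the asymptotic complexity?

Master Theorem for T(n) = 104T(n/8) + O(n^2):

a = 104, b = 8, c = 2
log_b(a) = log_8(104) = 2.2335

Case 1: c = 2 < log_8(104) = 2.2335
T(n) = O(n^(log_8 104))

For T(n) = 104T(n/8) + O(n^2): log_8(104) = 2.2335. This is Case 1 of the Master Theorem (c < log_b(a), work dominated by leaves), giving O(n^(log_8 104)).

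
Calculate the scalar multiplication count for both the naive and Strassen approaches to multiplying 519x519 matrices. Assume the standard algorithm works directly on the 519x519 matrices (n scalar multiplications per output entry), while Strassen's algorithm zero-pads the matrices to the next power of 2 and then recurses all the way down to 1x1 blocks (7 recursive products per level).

Matrix multiplication for 519x519 matrices:

Strassen's algorithm requires power-of-2 dimensions. Pad 519x519 to 1024x1024 (next power of 2).

Standard algorithm: 519^3 = 139798359 multiplications
Strassen's algorithm: 7^(log2(1024)) = 7^10 = 282475249 multiplications
Difference: 139798359 - 282475249 = -142676890 (Strassen uses MORE here due to padding overhead — for small or just-over-power-of-2 n, padding can outweigh the per-level savings)

Standard: 139798359 multiplications (519^3). Strassen: 282475249 multiplications (7^10, after padding to 1024x1024). Strassen reduces 8 recursive multiplications to 7 at each level.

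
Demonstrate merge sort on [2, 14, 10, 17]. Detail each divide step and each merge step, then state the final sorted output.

Merge sort trace:

Split: [2, 14, 10, 17] -> [2, 14] and [10, 17]
  Split: [2, 14] -> [2] and [14]
  Merge: [2] + [14] -> [2, 14]
  Split: [10, 17] -> [10] and [17]
  Merge: [10] + [17] -> [10, 17]
Merge: [2, 14] + [10, 17] -> [2, 10, 14, 17]

Final sorted array: [2, 10, 14, 17]

The merge sort proceeds by recursively splitting the array and merging sorted halves.
After all merges, the sorted array is [2, 10, 14, 17].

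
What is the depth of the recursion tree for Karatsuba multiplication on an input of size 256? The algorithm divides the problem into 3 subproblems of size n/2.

For divide and conquer with division factor 2:

Problem sizes at each level:
Level 0: 256
Level 1: 128
Level 2: 64
Level 3: 32
Level 4: 16
Level 5: 8
Level 6: 4
Level 7: 2
Level 8: 1

The root is level 0 and the size-1 base case is level 8 (the tree spans levels 0 through 8, i.e. 9 levels counting the root), so the depth is the number of divisions: log_2(256) = 8

The recursion tree depth is log_2(256) = 8. At each level, the problem size is divided by 2, so it takes 8 divisions to reduce to a base case of size 1. The algorithm makes 3 recursive calls at each level.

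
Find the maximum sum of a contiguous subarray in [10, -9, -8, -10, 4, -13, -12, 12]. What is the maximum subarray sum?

Using Kadane's algorithm on [10, -9, -8, -10, 4, -13, -12, 12]:

Scanning through the array:
Position 1 (value -9): max_ending_here = 1, max_so_far = 10
Position 2 (value -8): max_ending_here = -7, max_so_far = 10
Position 3 (value -10): max_ending_here = -10, max_so_far = 10
Position 4 (value 4): max_ending_here = 4, max_so_far = 10
Position 5 (value -13): max_ending_here = -9, max_so_far = 10
Position 6 (value -12): max_ending_here = -12, max_so_far = 10
Position 7 (value 12): max_ending_here = 12, max_so_far = 12

Maximum subarray: [12]
Maximum sum: 12

The maximum subarray is [12] with sum 12. This subarray runs from index 7 to index 7.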